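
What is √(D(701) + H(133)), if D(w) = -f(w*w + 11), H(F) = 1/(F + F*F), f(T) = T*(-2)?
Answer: √312168179621438/17822 ≈ 991.38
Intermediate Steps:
f(T) = -2*T
H(F) = 1/(F + F²)
D(w) = 22 + 2*w² (D(w) = -(-2)*(w*w + 11) = -(-2)*(w² + 11) = -(-2)*(11 + w²) = -(-22 - 2*w²) = 22 + 2*w²)
√(D(701) + H(133)) = √((22 + 2*701²) + 1/(133*(1 + 133))) = √((22 + 2*491401) + (1/133)/134) = √((22 + 982802) + (1/133)*(1/134)) = √(982824 + 1/17822) = √(17515889329/17822) = √312168179621438/17822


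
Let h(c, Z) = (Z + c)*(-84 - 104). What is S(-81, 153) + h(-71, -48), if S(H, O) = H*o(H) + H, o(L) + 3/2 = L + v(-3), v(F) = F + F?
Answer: 58919/2 ≈ 29460.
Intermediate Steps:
v(F) = 2*F
o(L) = -15/2 + L (o(L) = -3/2 + (L + 2*(-3)) = -3/2 + (L - 6) = -3/2 + (-6 + L) = -15/2 + L)
h(c, Z) = -188*Z - 188*c (h(c, Z) = (Z + c)*(-188) = -188*Z - 188*c)
S(H, O) = H + H*(-15/2 + H) (S(H, O) = H*(-15/2 + H) + H = H + H*(-15/2 + H))
S(-81, 153) + h(-71, -48) = (½)*(-81)*(-13 + 2*(-81)) + (-188*(-48) - 188*(-71)) = (½)*(-81)*(-13 - 162) + (9024 + 13348) = (½)*(-81)*(-175) + 22372 = 14175/2 + 22372 = 58919/2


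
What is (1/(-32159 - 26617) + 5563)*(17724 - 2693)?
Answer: 4914699402497/58776 ≈ 8.3617e+7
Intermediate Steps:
(1/(-32159 - 26617) + 5563)*(17724 - 2693) = (1/(-58776) + 5563)*15031 = (-1/58776 + 5563)*15031 = (326970887/58776)*15031 = 4914699402497/58776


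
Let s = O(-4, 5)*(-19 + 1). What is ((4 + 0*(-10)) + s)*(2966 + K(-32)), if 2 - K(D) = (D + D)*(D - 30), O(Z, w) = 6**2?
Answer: 644000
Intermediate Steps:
O(Z, w) = 36
K(D) = 2 - 2*D*(-30 + D) (K(D) = 2 - (D + D)*(D - 30) = 2 - 2*D*(-30 + D))
s = -648 (s = 36*(-19 + 1) = 36*(-18) = -648)
((4 + 0*(-10)) + s)*(2966 + K(-32)) = ((4 + 0*(-10)) - 648)*(2966 + (2 - 2*(-32)**2 + 60*(-32))) = ((4 + 0) - 648)*(2966 + (2 - 2*1024 - 1920)) = (4 - 648)*(2966 + (2 - 2048 - 1920)) = -644*(2966 - 3966) = -644*(-1000) = 644000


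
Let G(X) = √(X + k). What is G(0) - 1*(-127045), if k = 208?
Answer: 127045 + 4*√13 ≈ 1.2706e+5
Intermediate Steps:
G(X) = √(208 + X) (G(X) = √(X + 208) = √(208 + X))
G(0) - 1*(-127045) = √(208 + 0) - 1*(-127045) = √208 + 127045 = 4*√13 + 127045 = 127045 + 4*√13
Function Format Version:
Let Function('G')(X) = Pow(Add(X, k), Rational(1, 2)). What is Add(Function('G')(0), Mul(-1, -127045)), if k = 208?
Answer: Add(127045, Mul(4, Pow(13, Rational(1, 2)))) ≈ 1.2706e+5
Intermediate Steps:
Function('G')(X) = Pow(Add(208, X), Rational(1, 2)) (Function('G')(X) = Pow(Add(X, 208), Rational(1, 2)) = Pow(Add(208, X), Rational(1, 2)))
Add(Function('G')(0), Mul(-1, -127045)) = Add(Pow(Add(208, 0), Rational(1, 2)), Mul(-1, -127045)) = Add(Pow(208, Rational(1, 2)), 127045) = Add(Mul(4, Pow(13, Rational(1, 2))), 127045) = Add(127045, Mul(4, Pow(13, Rational(1, 2))))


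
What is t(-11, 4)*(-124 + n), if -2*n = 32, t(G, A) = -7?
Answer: 980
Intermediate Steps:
n = -16 (n = -1/2*32 = -16)
t(-11, 4)*(-124 + n) = -7*(-124 - 16) = -7*(-140) = 980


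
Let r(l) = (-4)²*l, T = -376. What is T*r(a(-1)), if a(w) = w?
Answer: 6016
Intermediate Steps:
r(l) = 16*l
T*r(a(-1)) = -6016*(-1) = -376*(-16) = 6016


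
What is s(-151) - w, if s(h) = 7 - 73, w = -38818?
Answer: 38752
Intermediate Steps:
s(h) = -66
s(-151) - w = -66 - 1*(-38818) = -66 + 38818 = 38752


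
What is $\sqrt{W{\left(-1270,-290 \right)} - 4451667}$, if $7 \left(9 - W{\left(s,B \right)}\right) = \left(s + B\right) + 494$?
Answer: $\frac{2 i \sqrt{54530945}}{7} \approx 2109.9 i$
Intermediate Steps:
$W{\left(s,B \right)} = - \frac{431}{7} - \frac{B}{7} - \frac{s}{7}$ ($W{\left(s,B \right)} = 9 - \frac{\left(s + B\right) + 494}{7} = 9 - \frac{\left(B + s\right) + 494}{7} = 9 - \frac{494 + B + s}{7} = 9 - \left(\frac{494}{7} + \frac{B}{7} + \frac{s}{7}\right) = - \frac{431}{7} - \frac{B}{7} - \frac{s}{7}$)
$\sqrt{W{\left(-1270,-290 \right)} - 4451667} = \sqrt{\left(- \frac{431}{7} - - \frac{290}{7} - - \frac{1270}{7}\right) - 4451667} = \sqrt{\left(- \frac{431}{7} + \frac{290}{7} + \frac{1270}{7}\right) - 4451667} = \sqrt{\frac{1129}{7} - 4451667} = \sqrt{- \frac{31160540}{7}} = \frac{2 i \sqrt{54530945}}{7}$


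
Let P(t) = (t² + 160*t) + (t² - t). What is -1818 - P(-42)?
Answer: 1332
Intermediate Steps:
P(t) = 2*t² + 159*t
-1818 - P(-42) = -1818 - (-42)*(159 + 2*(-42)) = -1818 - (-42)*(159 - 84) = -1818 - (-42)*75 = -1818 - 1*(-3150) = -1818 + 3150 = 1332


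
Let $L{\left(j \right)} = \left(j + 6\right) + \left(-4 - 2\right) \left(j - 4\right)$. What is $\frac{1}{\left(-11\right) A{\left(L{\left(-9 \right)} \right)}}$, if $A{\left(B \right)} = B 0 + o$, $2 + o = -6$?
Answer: $\frac{1}{88} \approx 0.011364$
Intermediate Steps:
$o = -8$ ($o = -2 - 6 = -8$)
$L{\left(j \right)} = 30 - 5 j$ ($L{\left(j \right)} = \left(6 + j\right) - 6 \left(-4 + j\right) = \left(6 + j\right) - \left(-24 + 6 j\right) = 30 - 5 j$)
$A{\left(B \right)} = -8$ ($A{\left(B \right)} = B 0 - 8 = 0 - 8 = -8$)
$\frac{1}{\left(-11\right) A{\left(L{\left(-9 \right)} \right)}} = \frac{1}{\left(-11\right) \left(-8\right)} = \frac{1}{88}$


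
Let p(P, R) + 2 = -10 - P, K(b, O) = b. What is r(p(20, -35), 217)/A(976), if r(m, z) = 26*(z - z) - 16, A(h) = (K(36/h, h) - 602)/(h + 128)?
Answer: 4310016/146879 ≈ 29.344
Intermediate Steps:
p(P, R) = -12 - P (p(P, R) = -2 + (-10 - P) = -12 - P)
A(h) = (-602 + 36/h)/(128 + h) (A(h) = (36/h - 602)/(h + 128) = (-602 + 36/h)/(128 + h))
r(m, z) = -16 (r(m, z) = 26*0 - 16 = 0 - 16 = -16)
r(p(20, -35), 217)/A(976) = -16*488*(128 + 976)/(18 - 301*976) = -16*538752/(18 - 293776) = -16/(2*(1/976)*(1/1104)*(-293758)) = -16/(-146879/269376) = -16*(-269376/146879) = 4310016/146879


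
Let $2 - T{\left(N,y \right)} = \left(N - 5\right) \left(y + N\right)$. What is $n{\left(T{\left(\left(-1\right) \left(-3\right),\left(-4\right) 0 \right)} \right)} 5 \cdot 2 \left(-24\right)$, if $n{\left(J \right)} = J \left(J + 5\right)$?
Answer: $-24960$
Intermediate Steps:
$T{\left(N,y \right)} = 2 - \left(-5 + N\right) \left(N + y\right)$ ($T{\left(N,y \right)} = 2 - \left(N - 5\right) \left(y + N\right) = 2 - \left(-5 + N\right) \left(N + y\right)$)
$n{\left(J \right)} = J \left(5 + J\right)$
$n{\left(T{\left(\left(-1\right) \left(-3\right),\left(-4\right) 0 \right)} \right)} 5 \cdot 2 \left(-24\right) = \left(2 - \left(\left(-1\right) \left(-3\right)\right)^{2} + 5 \left(\left(-1\right) \left(-3\right)\right) + 5 \left(\left(-4\right) 0\right) - \left(-1\right) \left(-3\right) \left(\left(-4\right) 0\right)\right) \left(5 + \left(2 - \left(\left(-1\right) \left(-3\right)\right)^{2} + 5 \left(\left(-1\right) \left(-3\right)\right) + 5 \left(\left(-4\right) 0\right) - \left(-1\right) \left(-3\right) \left(\left(-4\right) 0\right)\right)\right) 5 \cdot 2 \left(-24\right) = \left(2 - 3^{2} + 5 \cdot 3 + 5 \cdot 0 - 3 \cdot 0\right) \left(5 + \left(2 - 3^{2} + 5 \cdot 3 + 5 \cdot 0 - 3 \cdot 0\right)\right) 10 \left(-24\right) = \left(2 - 9 + 15 + 0 + 0\right) \left(5 + \left(2 - 9 + 15 + 0 + 0\right)\right) 10 \left(-24\right) = 8 \left(5 + 8\right) 10 \left(-24\right) = 8 \cdot 13 \cdot 10 \left(-24\right) = 104 \cdot 10 \left(-24\right) = 1040 \left(-24\right) = -24960$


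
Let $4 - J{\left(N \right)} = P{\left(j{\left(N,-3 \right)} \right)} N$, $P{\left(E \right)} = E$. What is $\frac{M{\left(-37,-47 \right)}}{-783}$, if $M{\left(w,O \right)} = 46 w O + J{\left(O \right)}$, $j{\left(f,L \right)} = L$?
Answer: $- \frac{8873}{87} \approx -101.99$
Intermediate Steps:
$J{\left(N \right)} = 4 + 3 N$ ($J{\left(N \right)} = 4 - - 3 N = 4 + 3 N$)
$M{\left(w,O \right)} = 4 + 3 O + 46 O w$ ($M{\left(w,O \right)} = 46 w O + \left(4 + 3 O\right) = 46 O w + \left(4 + 3 O\right) = 4 + 3 O + 46 O w$)
$\frac{M{\left(-37,-47 \right)}}{-783} = \frac{4 + 3 \left(-47\right) + 46 \left(-47\right) \left(-37\right)}{-783} = \left(4 - 141 + 79994\right) \left(- \frac{1}{783}\right) = 79857 \left(- \frac{1}{783}\right) = - \frac{8873}{87}$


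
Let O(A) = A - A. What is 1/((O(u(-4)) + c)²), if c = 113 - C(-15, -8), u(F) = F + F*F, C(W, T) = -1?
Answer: 1/12996 ≈ 7.6947e-5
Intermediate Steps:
u(F) = F + F²
c = 114 (c = 113 - 1*(-1) = 113 + 1 = 114)
O(A) = 0
1/((O(u(-4)) + c)²) = 1/((0 + 114)²) = 1/(114²) = 1/12996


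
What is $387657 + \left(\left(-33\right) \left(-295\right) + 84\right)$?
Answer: $397476$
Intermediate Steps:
$387657 + \left(\left(-33\right) \left(-295\right) + 84\right) = 387657 + \left(9735 + 84\right) = 387657 + 9819 = 397476$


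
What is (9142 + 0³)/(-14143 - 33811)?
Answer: -4571/23977 ≈ -0.19064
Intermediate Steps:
(9142 + 0³)/(-14143 - 33811) = (9142 + 0)/(-47954) = 9142*(-1/47954) = -4571/23977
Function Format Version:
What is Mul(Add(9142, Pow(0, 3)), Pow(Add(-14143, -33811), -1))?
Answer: Rational(-4571, 23977) ≈ -0.19064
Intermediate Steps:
Mul(Add(9142, Pow(0, 3)), Pow(Add(-14143, -33811), -1)) = Mul(Add(9142, 0), Pow(-47954, -1)) = Mul(9142, Rational(-1, 47954)) = Rational(-4571, 23977)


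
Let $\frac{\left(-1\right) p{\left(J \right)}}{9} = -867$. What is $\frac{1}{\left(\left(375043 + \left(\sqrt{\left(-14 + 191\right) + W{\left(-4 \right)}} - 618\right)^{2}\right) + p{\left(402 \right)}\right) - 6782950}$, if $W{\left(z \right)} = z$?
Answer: $- \frac{6018007}{36216143960641} + \frac{1236 \sqrt{173}}{36216143960641} \approx -1.6572 \cdot 10^{-7}$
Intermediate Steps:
$p{\left(J \right)} = 7803$ ($p{\left(J \right)} = \left(-9\right) \left(-867\right) = 7803$)
$\frac{1}{\left(\left(375043 + \left(\sqrt{\left(-14 + 191\right) + W{\left(-4 \right)}} - 618\right)^{2}\right) + p{\left(402 \right)}\right) - 6782950} = \frac{1}{\left(\left(375043 + \left(\sqrt{\left(-14 + 191\right) - 4} - 618\right)^{2}\right) + 7803\right) - 6782950} = \frac{1}{\left(\left(375043 + \left(\sqrt{177 - 4} - 618\right)^{2}\right) + 7803\right) - 6782950} = \frac{1}{\left(\left(375043 + \left(\sqrt{173} - 618\right)^{2}\right) + 7803\right) - 6782950} = \frac{1}{\left(\left(375043 + \left(-618 + \sqrt{173}\right)^{2}\right) + 7803\right) - 6782950} = \frac{1}{\left(382846 + \left(-618 + \sqrt{173}\right)^{2}\right) - 6782950} = \frac{1}{-6400104 + \left(-618 + \sqrt{173}\right)^{2}}$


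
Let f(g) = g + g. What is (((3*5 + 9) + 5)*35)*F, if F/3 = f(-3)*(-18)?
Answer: 328860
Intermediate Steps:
f(g) = 2*g
F = 324 (F = 3*((2*(-3))*(-18)) = 3*(-6*(-18)) = 3*108 = 324)
(((3*5 + 9) + 5)*35)*F = (((3*5 + 9) + 5)*35)*324 = (((15 + 9) + 5)*35)*324 = ((24 + 5)*35)*324 = (29*35)*324 = 1015*324 = 328860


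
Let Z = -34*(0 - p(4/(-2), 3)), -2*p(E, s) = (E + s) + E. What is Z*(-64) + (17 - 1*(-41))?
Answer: -1030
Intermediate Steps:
p(E, s) = -E - s/2 (p(E, s) = -((E + s) + E)/2 = -(s + 2*E)/2 = -E - s/2)
Z = 17 (Z = -34*(0 - (-4/(-2) - ½*3)) = -34*(0 - (-4*(-1)/2 - 3/2)) = -34*(0 - (-1*(-2) - 3/2)) = -34*(0 - (2 - 3/2)) = -34*(0 - 1*½) = -34*(0 - ½) = -34*(-½) = 17)
Z*(-64) + (17 - 1*(-41)) = 17*(-64) + (17 - 1*(-41)) = -1088 + (17 + 41) = -1088 + 58 = -1030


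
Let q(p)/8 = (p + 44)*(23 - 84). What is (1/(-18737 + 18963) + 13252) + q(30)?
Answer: -5166359/226 ≈ -22860.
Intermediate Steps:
q(p) = -21472 - 488*p (q(p) = 8*((p + 44)*(23 - 84)) = 8*((44 + p)*(-61)) = 8*(-2684 - 61*p) = -21472 - 488*p)
(1/(-18737 + 18963) + 13252) + q(30) = (1/(-18737 + 18963) + 13252) + (-21472 - 488*30) = (1/226 + 13252) + (-21472 - 14640) = (1/226 + 13252) - 36112 = 2994953/226 - 36112 = -5166359/226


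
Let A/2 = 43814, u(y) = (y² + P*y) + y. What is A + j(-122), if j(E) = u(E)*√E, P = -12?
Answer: 87628 + 16226*I*√122 ≈ 87628.0 + 1.7922e+5*I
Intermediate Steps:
u(y) = y² - 11*y (u(y) = (y² - 12*y) + y = y² - 11*y)
A = 87628 (A = 2*43814 = 87628)
j(E) = E^(3/2)*(-11 + E) (j(E) = (E*(-11 + E))*√E = E^(3/2)*(-11 + E))
A + j(-122) = 87628 + (-122)^(3/2)*(-11 - 122) = 87628 - 122*I*√122*(-133) = 87628 + 16226*I*√122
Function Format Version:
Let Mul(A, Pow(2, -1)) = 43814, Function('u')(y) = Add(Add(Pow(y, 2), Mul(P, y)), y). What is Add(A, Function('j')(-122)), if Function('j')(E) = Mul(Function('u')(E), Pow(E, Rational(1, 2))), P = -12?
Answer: Add(87628, Mul(16226, I, Pow(122, Rational(1, 2)))) ≈ Add(87628., Mul(1.7922e+5, I))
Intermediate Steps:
Function('u')(y) = Add(Pow(y, 2), Mul(-11, y)) (Function('u')(y) = Add(Add(Pow(y, 2), Mul(-12, y)), y) = Add(Pow(y, 2), Mul(-11, y)))
A = 87628 (A = Mul(2, 43814) = 87628)
Function('j')(E) = Mul(Pow(E, Rational(3, 2)), Add(-11, E)) (Function('j')(E) = Mul(Mul(E, Add(-11, E)), Pow(E, Rational(1, 2))) = Mul(Pow(E, Rational(3, 2)), Add(-11, E)))
Add(A, Function('j')(-122)) = Add(87628, Mul(Pow(-122, Rational(3, 2)), Add(-11, -122))) = Add(87628, Mul(Mul(-122, I, Pow(122, Rational(1, 2))), -133)) = Add(87628, Mul(16226, I, Pow(122, Rational(1, 2))))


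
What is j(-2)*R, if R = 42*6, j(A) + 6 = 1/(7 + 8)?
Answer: -7476/5 ≈ -1495.2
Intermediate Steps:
j(A) = -89/15 (j(A) = -6 + 1/(7 + 8) = -6 + 1/15 = -89/15)
R = 252
j(-2)*R = -89/15*252 = -7476/5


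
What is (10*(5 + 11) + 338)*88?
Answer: 43824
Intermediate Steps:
(10*(5 + 11) + 338)*88 = (10*16 + 338)*88 = (160 + 338)*88 = 498*88 = 43824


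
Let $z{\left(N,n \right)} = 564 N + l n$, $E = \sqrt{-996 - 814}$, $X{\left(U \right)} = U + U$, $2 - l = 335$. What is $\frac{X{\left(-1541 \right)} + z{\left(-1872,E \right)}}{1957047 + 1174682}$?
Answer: $- \frac{1058890}{3131729} - \frac{333 i \sqrt{1810}}{3131729} \approx -0.33812 - 0.0045238 i$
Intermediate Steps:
$l = -333$ ($l = 2 - 335 = -333$)
$X{\left(U \right)} = 2 U$
$E = i \sqrt{1810}$ ($E = \sqrt{-1810} = i \sqrt{1810} \approx 42.544 i$)
$z{\left(N,n \right)} = - 333 n + 564 N$ ($z{\left(N,n \right)} = 564 N - 333 n = - 333 n + 564 N$)
$\frac{X{\left(-1541 \right)} + z{\left(-1872,E \right)}}{1957047 + 1174682} = \frac{2 \left(-1541\right) + \left(- 333 i \sqrt{1810} + 564 \left(-1872\right)\right)}{1957047 + 1174682} = \frac{-3082 - \left(1055808 + 333 i \sqrt{1810}\right)}{3131729} = \left(-3082 - \left(1055808 + 333 i \sqrt{1810}\right)\right) \frac{1}{3131729} = \left(-1058890 - 333 i \sqrt{1810}\right) \frac{1}{3131729} = - \frac{1058890}{3131729} - \frac{333 i \sqrt{1810}}{3131729}$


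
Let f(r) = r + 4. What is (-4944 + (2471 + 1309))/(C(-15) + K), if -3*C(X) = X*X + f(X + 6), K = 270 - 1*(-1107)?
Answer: -3492/3911 ≈ -0.89287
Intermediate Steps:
f(r) = 4 + r
K = 1377 (K = 270 + 1107 = 1377)
C(X) = -10/3 - X/3 - X**2/3 (C(X) = -(X*X + (4 + (X + 6)))/3 = -(X**2 + (4 + (6 + X)))/3 = -(X**2 + (10 + X))/3 = -(10 + X + X**2)/3 = -10/3 - X/3 - X**2/3)
(-4944 + (2471 + 1309))/(C(-15) + K) = (-4944 + (2471 + 1309))/((-10/3 - 1/3*(-15) - 1/3*(-15)**2) + 1377) = (-4944 + 3780)/((-10/3 + 5 - 1/3*225) + 1377) = -1164/((-10/3 + 5 - 75) + 1377) = -1164/(-220/3 + 1377) = -1164/3911/3 = -1164*3/3911 = -3492/3911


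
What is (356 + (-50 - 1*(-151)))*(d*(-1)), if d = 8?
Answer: -3656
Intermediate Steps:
(356 + (-50 - 1*(-151)))*(d*(-1)) = (356 + (-50 - 1*(-151)))*(8*(-1)) = (356 + (-50 + 151))*(-8) = (356 + 101)*(-8) = 457*(-8) = -3656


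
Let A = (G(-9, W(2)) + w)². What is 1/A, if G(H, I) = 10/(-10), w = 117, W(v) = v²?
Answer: 1/13456 ≈ 7.4316e-5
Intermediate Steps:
G(H, I) = -1 (G(H, I) = 10*(-⅒) = -1)
A = 13456 (A = (-1 + 117)² = 116² = 13456)
1/A = 1/13456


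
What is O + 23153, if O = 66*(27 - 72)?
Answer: 20183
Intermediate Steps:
O = -2970 (O = 66*(-45) = -2970)
O + 23153 = -2970 + 23153 = 20183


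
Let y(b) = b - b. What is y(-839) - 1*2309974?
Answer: -2309974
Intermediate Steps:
y(b) = 0
y(-839) - 1*2309974 = 0 - 1*2309974 = 0 - 2309974 = -2309974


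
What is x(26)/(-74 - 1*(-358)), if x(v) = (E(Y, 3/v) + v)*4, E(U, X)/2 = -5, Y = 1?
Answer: 16/71 ≈ 0.22535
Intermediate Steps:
E(U, X) = -10 (E(U, X) = 2*(-5) = -10)
x(v) = -40 + 4*v (x(v) = (-10 + v)*4 = -40 + 4*v)
x(26)/(-74 - 1*(-358)) = (-40 + 4*26)/(-74 - 1*(-358)) = (-40 + 104)/(-74 + 358) = 64/284 = 64*(1/284) = 16/71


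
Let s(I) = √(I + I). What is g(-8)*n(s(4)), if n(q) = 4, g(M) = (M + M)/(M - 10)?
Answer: 32/9 ≈ 3.5556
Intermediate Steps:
s(I) = √2*√I (s(I) = √(2*I) = √2*√I)
g(M) = 2*M/(-10 + M) (g(M) = (2*M)/(-10 + M) = 2*M/(-10 + M))
g(-8)*n(s(4)) = (2*(-8)/(-10 - 8))*4 = (2*(-8)/(-18))*4 = (2*(-8)*(-1/18))*4 = (8/9)*4 = 32/9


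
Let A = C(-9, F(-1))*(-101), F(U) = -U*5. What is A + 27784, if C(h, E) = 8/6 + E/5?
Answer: 82645/3 ≈ 27548.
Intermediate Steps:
F(U) = -5*U
C(h, E) = 4/3 + E/5 (C(h, E) = 8*(⅙) + E*(⅕) = 4/3 + E/5)
A = -707/3 (A = (4/3 + (-5*(-1))/5)*(-101) = (4/3 + (⅕)*5)*(-101) = (4/3 + 1)*(-101) = (7/3)*(-101) = -707/3 ≈ -235.67)
A + 27784 = -707/3 + 27784 = 82645/3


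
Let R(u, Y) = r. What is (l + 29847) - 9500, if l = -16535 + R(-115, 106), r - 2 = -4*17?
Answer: 3746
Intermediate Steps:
r = -66 (r = 2 - 4*17 = 2 - 68 = -66)
R(u, Y) = -66
l = -16601 (l = -16535 - 66 = -16601)
(l + 29847) - 9500 = (-16601 + 29847) - 9500 = 13246 - 9500 = 3746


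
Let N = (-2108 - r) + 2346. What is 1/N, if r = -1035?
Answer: 1/1273 ≈ 0.00078555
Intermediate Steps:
N = 1273 (N = (-2108 - 1*(-1035)) + 2346 = (-2108 + 1035) + 2346 = -1073 + 2346 = 1273)
1/N = 1/1273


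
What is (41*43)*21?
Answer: 37023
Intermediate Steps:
(41*43)*21 = 1763*21 = 37023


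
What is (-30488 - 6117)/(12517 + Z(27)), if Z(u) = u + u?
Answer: -36605/12571 ≈ -2.9119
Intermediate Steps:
Z(u) = 2*u
(-30488 - 6117)/(12517 + Z(27)) = (-30488 - 6117)/(12517 + 2*27) = -36605/(12517 + 54) = -36605/12571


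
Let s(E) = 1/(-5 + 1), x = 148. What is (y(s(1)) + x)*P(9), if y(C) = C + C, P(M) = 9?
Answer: 2655/2 ≈ 1327.5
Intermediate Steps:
s(E) = -¼ (s(E) = 1/(-4) = -¼)
y(C) = 2*C
(y(s(1)) + x)*P(9) = (2*(-¼) + 148)*9 = (-½ + 148)*9 = (295/2)*9 = 2655/2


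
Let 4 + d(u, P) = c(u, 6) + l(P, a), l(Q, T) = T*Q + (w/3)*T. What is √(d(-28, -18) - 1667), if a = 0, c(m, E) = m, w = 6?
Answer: I*√1699 ≈ 41.219*I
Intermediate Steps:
l(Q, T) = 2*T + Q*T (l(Q, T) = T*Q + (6/3)*T = Q*T + (6*(⅓))*T = Q*T + 2*T = 2*T + Q*T)
d(u, P) = -4 + u (d(u, P) = -4 + (u + 0*(2 + P)) = -4 + (u + 0) = -4 + u)
√(d(-28, -18) - 1667) = √((-4 - 28) - 1667) = √(-32 - 1667) = √(-1699) = I*√1699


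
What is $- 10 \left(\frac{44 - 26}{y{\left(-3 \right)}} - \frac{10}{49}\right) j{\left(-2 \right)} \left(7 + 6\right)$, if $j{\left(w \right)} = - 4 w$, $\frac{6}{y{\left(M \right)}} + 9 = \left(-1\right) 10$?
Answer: $\frac{2915120}{49} \approx 59492.0$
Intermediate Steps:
$y{\left(M \right)} = - \frac{6}{19}$ ($y{\left(M \right)} = \frac{6}{-9 - 10} = \frac{6}{-19} = 6 \left(- \frac{1}{19}\right) = - \frac{6}{19}$)
$- 10 \left(\frac{44 - 26}{y{\left(-3 \right)}} - \frac{10}{49}\right) j{\left(-2 \right)} \left(7 + 6\right) = - 10 \left(\frac{44 - 26}{- \frac{6}{19}} - \frac{10}{49}\right) \left(-4\right) \left(-2\right) \left(7 + 6\right) = - 10 \left(\left(44 - 26\right) \left(- \frac{19}{6}\right) - \frac{10}{49}\right) 8 \cdot 13 = - 10 \left(18 \left(- \frac{19}{6}\right) - \frac{10}{49}\right) 104 = - 10 \left(-57 - \frac{10}{49}\right) 104 = \left(-10\right) \left(- \frac{2803}{49}\right) 104 = \frac{28030}{49} \cdot 104 = \frac{2915120}{49}$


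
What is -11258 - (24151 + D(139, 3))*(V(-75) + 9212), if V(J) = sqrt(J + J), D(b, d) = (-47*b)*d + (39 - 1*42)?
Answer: -41916646 - 22745*I*sqrt(6) ≈ -4.1917e+7 - 55714.0*I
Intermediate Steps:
D(b, d) = -3 - 47*b*d (D(b, d) = -47*b*d + (39 - 42) = -47*b*d - 3 = -3 - 47*b*d)
V(J) = sqrt(2)*sqrt(J) (V(J) = sqrt(2*J) = sqrt(2)*sqrt(J))
-11258 - (24151 + D(139, 3))*(V(-75) + 9212) = -11258 - (24151 + (-3 - 47*139*3))*(sqrt(2)*sqrt(-75) + 9212) = -11258 - (24151 + (-3 - 19599))*(sqrt(2)*(5*I*sqrt(3)) + 9212) = -11258 - (24151 - 19602)*(5*I*sqrt(6) + 9212) = -11258 - 4549*(9212 + 5*I*sqrt(6)) = -11258 - (41905388 + 22745*I*sqrt(6)) = -11258 + (-41905388 - 22745*I*sqrt(6)) = -41916646 - 22745*I*sqrt(6)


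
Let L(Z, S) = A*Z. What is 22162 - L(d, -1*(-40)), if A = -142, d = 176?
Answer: 47154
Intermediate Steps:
L(Z, S) = -142*Z
22162 - L(d, -1*(-40)) = 22162 - (-142)*176 = 22162 - 1*(-24992) = 22162 + 24992 = 47154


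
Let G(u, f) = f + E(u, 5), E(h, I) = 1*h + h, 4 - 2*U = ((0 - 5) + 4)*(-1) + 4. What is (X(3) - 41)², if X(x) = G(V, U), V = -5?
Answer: 10609/4 ≈ 2652.3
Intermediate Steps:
U = -½ (U = 2 - (((0 - 5) + 4)*(-1) + 4)/2 = 2 - ((-5 + 4)*(-1) + 4)/2 = 2 - (-1*(-1) + 4)/2 = 2 - (1 + 4)/2 = 2 - ½*5 = 2 - 5/2 = -½ ≈ -0.50000)
E(h, I) = 2*h (E(h, I) = h + h = 2*h)
G(u, f) = f + 2*u
X(x) = -21/2 (X(x) = -½ + 2*(-5) = -½ - 10 = -21/2)
(X(3) - 41)² = (-21/2 - 41)² = (-103/2)² = 10609/4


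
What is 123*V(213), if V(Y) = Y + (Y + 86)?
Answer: 62976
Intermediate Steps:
V(Y) = 86 + 2*Y (V(Y) = Y + (86 + Y) = 86 + 2*Y)
123*V(213) = 123*(86 + 2*213) = 123*(86 + 426) = 123*512 = 62976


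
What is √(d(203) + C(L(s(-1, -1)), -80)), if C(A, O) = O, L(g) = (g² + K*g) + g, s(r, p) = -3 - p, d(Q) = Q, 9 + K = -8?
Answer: √123 ≈ 11.091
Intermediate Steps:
K = -17 (K = -9 - 8 = -17)
L(g) = g² - 16*g (L(g) = (g² - 17*g) + g = g² - 16*g)
√(d(203) + C(L(s(-1, -1)), -80)) = √(203 - 80) = √123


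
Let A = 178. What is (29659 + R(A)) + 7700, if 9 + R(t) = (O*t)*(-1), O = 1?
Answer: 37172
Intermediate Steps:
R(t) = -9 - t (R(t) = -9 + (1*t)*(-1) = -9 + t*(-1) = -9 - t)
(29659 + R(A)) + 7700 = (29659 + (-9 - 1*178)) + 7700 = (29659 + (-9 - 178)) + 7700 = (29659 - 187) + 7700 = 29472 + 7700 = 37172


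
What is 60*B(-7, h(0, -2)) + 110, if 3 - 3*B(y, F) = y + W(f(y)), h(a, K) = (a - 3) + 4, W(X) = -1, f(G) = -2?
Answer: 330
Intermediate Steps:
h(a, K) = 1 + a (h(a, K) = (-3 + a) + 4 = 1 + a)
B(y, F) = 4/3 - y/3 (B(y, F) = 1 - (y - 1)/3 = 1 - (-1 + y)/3 = 1 + (⅓ - y/3) = 4/3 - y/3)
60*B(-7, h(0, -2)) + 110 = 60*(4/3 - ⅓*(-7)) + 110 = 60*(4/3 + 7/3) + 110 = 60*(11/3) + 110 = 220 + 110 = 330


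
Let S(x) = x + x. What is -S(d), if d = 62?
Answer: -124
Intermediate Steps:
S(x) = 2*x
-S(d) = -2*62 = -1*124 = -124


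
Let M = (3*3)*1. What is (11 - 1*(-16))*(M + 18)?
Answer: 729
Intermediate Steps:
M = 9 (M = 9*1 = 9)
(11 - 1*(-16))*(M + 18) = (11 - 1*(-16))*(9 + 18) = (11 + 16)*27 = 27*27 = 729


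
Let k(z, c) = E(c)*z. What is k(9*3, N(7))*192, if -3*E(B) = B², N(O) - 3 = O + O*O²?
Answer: -215324352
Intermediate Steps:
N(O) = 3 + O + O³ (N(O) = 3 + (O + O*O²) = 3 + (O + O³) = 3 + O + O³)
E(B) = -B²/3
k(z, c) = -z*c²/3 (k(z, c) = (-c²/3)*z = -z*c²/3)
k(9*3, N(7))*192 = -9*3*(3 + 7 + 7³)²/3*192 = -⅓*27*(3 + 7 + 343)²*192 = -⅓*27*353²*192 = -⅓*27*124609*192 = -1121481*192 = -215324352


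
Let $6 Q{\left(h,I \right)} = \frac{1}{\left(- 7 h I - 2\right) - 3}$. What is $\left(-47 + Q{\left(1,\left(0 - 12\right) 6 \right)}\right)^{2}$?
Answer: $\frac{19801274089}{8964036} \approx 2209.0$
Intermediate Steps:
$Q{\left(h,I \right)} = \frac{1}{6 \left(-5 - 7 I h\right)}$ ($Q{\left(h,I \right)} = \frac{1}{6 \left(\left(- 7 h I - 2\right) - 3\right)} = \frac{1}{6 \left(\left(- 7 I h - 2\right) - 3\right)} = \frac{1}{6 \left(\left(-2 - 7 I h\right) - 3\right)} = \frac{1}{6 \left(-5 - 7 I h\right)}$)
$\left(-47 + Q{\left(1,\left(0 - 12\right) 6 \right)}\right)^{2} = \left(-47 - \frac{1}{30 + 42 \left(0 - 12\right) 6 \cdot 1}\right)^{2} = \left(-47 - \frac{1}{30 + 42 \left(\left(-12\right) 6\right) 1}\right)^{2} = \left(-47 - \frac{1}{30 + 42 \left(-72\right) 1}\right)^{2} = \left(-47 - \frac{1}{30 - 3024}\right)^{2} = \left(-47 - \frac{1}{-2994}\right)^{2} = \left(-47 - - \frac{1}{2994}\right)^{2} = \left(-47 + \frac{1}{2994}\right)^{2} = \left(- \frac{140717}{2994}\right)^{2} = \frac{19801274089}{8964036}$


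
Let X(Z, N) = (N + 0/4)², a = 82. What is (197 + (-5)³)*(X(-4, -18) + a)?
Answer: 29232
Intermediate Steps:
X(Z, N) = N² (X(Z, N) = (N + 0*(¼))² = (N + 0)² = N²)
(197 + (-5)³)*(X(-4, -18) + a) = (197 + (-5)³)*((-18)² + 82) = (197 - 125)*(324 + 82) = 72*406 = 29232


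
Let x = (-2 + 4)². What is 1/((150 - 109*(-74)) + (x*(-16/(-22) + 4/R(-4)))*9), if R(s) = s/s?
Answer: 11/92248 ≈ 0.00011924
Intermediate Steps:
x = 4 (x = 2² = 4)
R(s) = 1
1/((150 - 109*(-74)) + (x*(-16/(-22) + 4/R(-4)))*9) = 1/((150 - 109*(-74)) + (4*(-16/(-22) + 4/1))*9) = 1/((150 + 8066) + (4*(-16*(-1/22) + 4*1))*9) = 1/(8216 + (4*(8/11 + 4))*9) = 1/(8216 + (4*(52/11))*9) = 1/(8216 + (208/11)*9) = 1/(8216 + 1872/11) = 1/(92248/11) = 11/92248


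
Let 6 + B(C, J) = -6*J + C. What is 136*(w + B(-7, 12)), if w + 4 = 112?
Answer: 3128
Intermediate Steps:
w = 108 (w = -4 + 112 = 108)
B(C, J) = -6 + C - 6*J (B(C, J) = -6 + (-6*J + C) = -6 + (C - 6*J) = -6 + C - 6*J)
136*(w + B(-7, 12)) = 136*(108 + (-6 - 7 - 6*12)) = 136*(108 + (-6 - 7 - 72)) = 136*(108 - 85) = 136*23 = 3128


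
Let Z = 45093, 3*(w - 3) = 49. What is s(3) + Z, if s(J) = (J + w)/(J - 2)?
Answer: 135346/3 ≈ 45115.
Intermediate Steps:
w = 58/3 (w = 3 + (⅓)*49 = 3 + 49/3 = 58/3 ≈ 19.333)
s(J) = (58/3 + J)/(-2 + J) (s(J) = (J + 58/3)/(J - 2) = (58/3 + J)/(-2 + J))
s(3) + Z = (58/3 + 3)/(-2 + 3) + 45093 = (67/3)/1 + 45093 = 1*(67/3) + 45093 = 67/3 + 45093 = 135346/3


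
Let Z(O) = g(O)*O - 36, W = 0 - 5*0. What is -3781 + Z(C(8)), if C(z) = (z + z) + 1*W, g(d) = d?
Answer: -3561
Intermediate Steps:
W = 0 (W = 0 + 0 = 0)
C(z) = 2*z (C(z) = (z + z) + 1*0 = 2*z + 0 = 2*z)
Z(O) = -36 + O² (Z(O) = O*O - 36 = O² - 36 = -36 + O²)
-3781 + Z(C(8)) = -3781 + (-36 + (2*8)²) = -3781 + (-36 + 16²) = -3781 + (-36 + 256) = -3781 + 220 = -3561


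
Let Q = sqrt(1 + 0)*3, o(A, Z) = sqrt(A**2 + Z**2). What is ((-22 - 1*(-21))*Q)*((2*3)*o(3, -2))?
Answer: -18*sqrt(13) ≈ -64.900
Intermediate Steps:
Q = 3 (Q = sqrt(1)*3 = 1*3 = 3)
((-22 - 1*(-21))*Q)*((2*3)*o(3, -2)) = ((-22 - 1*(-21))*3)*((2*3)*sqrt(3**2 + (-2)**2)) = ((-22 + 21)*3)*(6*sqrt(9 + 4)) = (-1*3)*(6*sqrt(13)) = -18*sqrt(13)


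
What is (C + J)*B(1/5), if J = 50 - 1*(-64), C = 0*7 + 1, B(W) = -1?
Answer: -115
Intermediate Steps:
C = 1 (C = 0 + 1 = 1)
J = 114 (J = 50 + 64 = 114)
(C + J)*B(1/5) = (1 + 114)*(-1) = 115*(-1) = -115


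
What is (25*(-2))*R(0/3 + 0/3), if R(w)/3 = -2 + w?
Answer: 300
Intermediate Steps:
R(w) = -6 + 3*w (R(w) = 3*(-2 + w) = -6 + 3*w)
(25*(-2))*R(0/3 + 0/3) = (25*(-2))*(-6 + 3*(0/3 + 0/3)) = -50*(-6 + 3*(0*(⅓) + 0*(⅓))) = -50*(-6 + 3*(0 + 0)) = -50*(-6 + 3*0) = -50*(-6 + 0) = -50*(-6) = 300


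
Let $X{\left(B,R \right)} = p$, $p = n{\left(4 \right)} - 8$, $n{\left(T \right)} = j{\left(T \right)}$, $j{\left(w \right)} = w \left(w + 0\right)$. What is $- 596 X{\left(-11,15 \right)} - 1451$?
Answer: $-6219$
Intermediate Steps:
$j{\left(w \right)} = w^{2}$ ($j{\left(w \right)} = w w = w^{2}$)
$n{\left(T \right)} = T^{2}$
$p = 8$ ($p = 4^{2} - 8 = 16 - 8 = 8$)
$X{\left(B,R \right)} = 8$
$- 596 X{\left(-11,15 \right)} - 1451 = \left(-596\right) 8 - 1451 = -4768 - 1451 = -6219$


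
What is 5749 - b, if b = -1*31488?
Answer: 37237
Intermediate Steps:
b = -31488
5749 - b = 5749 - 1*(-31488) = 5749 + 31488 = 37237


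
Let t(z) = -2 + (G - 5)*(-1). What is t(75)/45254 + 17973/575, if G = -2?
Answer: 813353017/26021050 ≈ 31.258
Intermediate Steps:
t(z) = 5 (t(z) = -2 + (-2 - 5)*(-1) = -2 - 7*(-1) = -2 + 7 = 5)
t(75)/45254 + 17973/575 = 5/45254 + 17973/575 = 813353017/26021050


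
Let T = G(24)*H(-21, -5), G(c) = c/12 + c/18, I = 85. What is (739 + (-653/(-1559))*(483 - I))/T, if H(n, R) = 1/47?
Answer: 39818259/3118 ≈ 12770.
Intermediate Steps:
H(n, R) = 1/47
G(c) = 5*c/36 (G(c) = c*(1/12) + c*(1/18) = c/12 + c/18 = 5*c/36)
T = 10/141 (T = ((5/36)*24)*(1/47) = (10/3)*(1/47) = 10/141 ≈ 0.070922)
(739 + (-653/(-1559))*(483 - I))/T = (739 + (-653/(-1559))*(483 - 1*85))/(10/141) = (739 + (-653*(-1/1559))*(483 - 85))*(141/10) = (739 + (653/1559)*398)*(141/10) = (739 + 259894/1559)*(141/10) = (1411995/1559)*(141/10) = 39818259/3118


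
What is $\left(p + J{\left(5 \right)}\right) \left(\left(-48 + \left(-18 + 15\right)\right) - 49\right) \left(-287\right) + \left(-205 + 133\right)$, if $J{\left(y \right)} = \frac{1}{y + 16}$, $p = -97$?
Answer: $- \frac{8347816}{3} \approx -2.7826 \cdot 10^{6}$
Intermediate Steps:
$J{\left(y \right)} = \frac{1}{16 + y}$
$\left(p + J{\left(5 \right)}\right) \left(\left(-48 + \left(-18 + 15\right)\right) - 49\right) \left(-287\right) + \left(-205 + 133\right) = \left(-97 + \frac{1}{16 + 5}\right) \left(\left(-48 + \left(-18 + 15\right)\right) - 49\right) \left(-287\right) + \left(-205 + 133\right) = \left(-97 + \frac{1}{21}\right) \left(\left(-48 - 3\right) - 49\right) \left(-287\right) - 72 = \left(-97 + \frac{1}{21}\right) \left(-51 - 49\right) \left(-287\right) - 72 = \left(- \frac{2036}{21}\right) \left(-100\right) \left(-287\right) - 72 = \frac{203600}{21} \left(-287\right) - 72 = - \frac{8347600}{3} - 72 = - \frac{8347816}{3}$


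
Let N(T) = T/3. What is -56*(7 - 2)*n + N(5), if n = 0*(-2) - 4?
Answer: 3365/3 ≈ 1121.7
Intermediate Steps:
N(T) = T/3 (N(T) = T*(⅓) = T/3)
n = -4 (n = 0 - 4 = -4)
-56*(7 - 2)*n + N(5) = -56*(7 - 2)*(-4) + (⅓)*5 = -280*(-4) + 5/3 = -56*(-20) + 5/3 = 1120 + 5/3 = 3365/3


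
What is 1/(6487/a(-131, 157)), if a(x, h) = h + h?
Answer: 314/6487 ≈ 0.048405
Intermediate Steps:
a(x, h) = 2*h
1/(6487/a(-131, 157)) = 1/(6487/((2*157))) = 1/(6487/314) = 314/6487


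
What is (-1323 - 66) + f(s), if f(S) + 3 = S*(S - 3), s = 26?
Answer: -794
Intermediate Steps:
f(S) = -3 + S*(-3 + S) (f(S) = -3 + S*(S - 3) = -3 + S*(-3 + S))
(-1323 - 66) + f(s) = (-1323 - 66) + (-3 + 26² - 3*26) = -1389 + (-3 + 676 - 78) = -1389 + 595 = -794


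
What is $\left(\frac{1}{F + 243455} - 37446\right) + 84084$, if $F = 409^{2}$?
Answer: $\frac{19155905569}{410736} \approx 46638.0$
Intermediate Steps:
$F = 167281$
$\left(\frac{1}{F + 243455} - 37446\right) + 84084 = \left(\frac{1}{167281 + 243455} - 37446\right) + 84084 = \left(\frac{1}{410736} - 37446\right) + 84084 = - \frac{15380420255}{410736} + 84084 = \frac{19155905569}{410736}$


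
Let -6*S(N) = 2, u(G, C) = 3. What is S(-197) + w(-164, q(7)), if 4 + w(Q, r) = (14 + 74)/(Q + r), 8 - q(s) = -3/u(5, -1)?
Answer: -2279/465 ≈ -4.9011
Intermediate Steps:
S(N) = -⅓ (S(N) = -⅙*2 = -⅓)
q(s) = 9 (q(s) = 8 - (-3)/3 = 8 - 1*(-1) = 8 + 1 = 9)
w(Q, r) = -4 + 88/(Q + r) (w(Q, r) = -4 + (14 + 74)/(Q + r) = -4 + 88/(Q + r))
S(-197) + w(-164, q(7)) = -⅓ + 4*(22 - 1*(-164) - 1*9)/(-164 + 9) = -⅓ + 4*(22 + 164 - 9)/(-155) = -⅓ + 4*(-1/155)*177 = -⅓ - 708/155 = -2279/465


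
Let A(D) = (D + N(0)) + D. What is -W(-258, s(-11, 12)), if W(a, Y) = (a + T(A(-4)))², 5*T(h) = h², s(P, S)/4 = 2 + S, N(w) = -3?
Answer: -1366561/25 ≈ -54662.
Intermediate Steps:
A(D) = -3 + 2*D (A(D) = (D - 3) + D = (-3 + D) + D = -3 + 2*D)
s(P, S) = 8 + 4*S (s(P, S) = 4*(2 + S) = 8 + 4*S)
T(h) = h²/5
W(a, Y) = (121/5 + a)² (W(a, Y) = (a + (-3 + 2*(-4))²/5)² = (a + (-3 - 8)²/5)² = (a + (⅕)*(-11)²)² = (a + (⅕)*121)² = (a + 121/5)² = (121/5 + a)²)
-W(-258, s(-11, 12)) = -(121 + 5*(-258))²/25 = -(121 - 1290)²/25 = -(-1169)²/25 = -1366561/25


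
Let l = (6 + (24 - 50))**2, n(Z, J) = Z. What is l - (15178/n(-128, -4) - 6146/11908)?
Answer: 98901989/190528 ≈ 519.09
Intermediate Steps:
l = 400 (l = (6 - 26)**2 = (-20)**2 = 400)
l - (15178/n(-128, -4) - 6146/11908) = 400 - (15178/(-128) - 6146/11908) = 400 - (15178*(-1/128) - 6146*1/11908) = 400 - (-7589/64 - 3073/5954) = 400 - 1*(-22690789/190528) = 400 + 22690789/190528 = 98901989/190528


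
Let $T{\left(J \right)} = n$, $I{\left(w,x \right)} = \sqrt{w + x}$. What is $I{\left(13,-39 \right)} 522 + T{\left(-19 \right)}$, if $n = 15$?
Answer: $15 + 522 i \sqrt{26} \approx 15.0 + 2661.7 i$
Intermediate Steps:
$T{\left(J \right)} = 15$
$I{\left(13,-39 \right)} 522 + T{\left(-19 \right)} = \sqrt{13 - 39} \cdot 522 + 15 = \sqrt{-26} \cdot 522 + 15 = i \sqrt{26} \cdot 522 + 15 = 522 i \sqrt{26} + 15 = 15 + 522 i \sqrt{26}$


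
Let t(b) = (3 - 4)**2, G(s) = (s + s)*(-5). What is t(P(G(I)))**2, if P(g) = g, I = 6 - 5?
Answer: 1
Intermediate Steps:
I = 1
G(s) = -10*s (G(s) = (2*s)*(-5) = -10*s)
t(b) = 1 (t(b) = (-1)**2 = 1)
t(P(G(I)))**2 = 1**2 = 1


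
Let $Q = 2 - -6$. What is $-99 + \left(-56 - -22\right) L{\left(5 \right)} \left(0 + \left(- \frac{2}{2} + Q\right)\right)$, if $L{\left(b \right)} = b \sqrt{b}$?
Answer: $-99 - 1190 \sqrt{5} \approx -2759.9$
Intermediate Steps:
$Q = 8$ ($Q = 2 + 6 = 8$)
$L{\left(b \right)} = b^{\frac{3}{2}}$
$-99 + \left(-56 - -22\right) L{\left(5 \right)} \left(0 + \left(- \frac{2}{2} + Q\right)\right) = -99 + \left(-56 - -22\right) 5^{\frac{3}{2}} \left(0 + \left(- \frac{2}{2} + 8\right)\right) = -99 + \left(-56 + 22\right) 5 \sqrt{5} \left(0 + \left(\left(-2\right) \frac{1}{2} + 8\right)\right) = -99 - 34 \cdot 5 \sqrt{5} \left(0 + \left(-1 + 8\right)\right) = -99 - 34 \cdot 5 \sqrt{5} \left(0 + 7\right) = -99 - 34 \cdot 5 \sqrt{5} \cdot 7 = -99 - 34 \cdot 35 \sqrt{5} = -99 - 1190 \sqrt{5}$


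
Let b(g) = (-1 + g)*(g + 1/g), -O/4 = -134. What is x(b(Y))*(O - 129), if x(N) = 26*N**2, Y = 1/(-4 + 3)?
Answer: 169312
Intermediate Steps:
O = 536 (O = -4*(-134) = 536)
Y = -1 (Y = 1/(-1) = -1)
x(b(Y))*(O - 129) = (26*(1 + (-1)**2 - 1*(-1) - 1/(-1))**2)*(536 - 129) = (26*(1 + 1 + 1 - 1*(-1))**2)*407 = (26*(1 + 1 + 1 + 1)**2)*407 = (26*4**2)*407 = (26*16)*407 = 416*407 = 169312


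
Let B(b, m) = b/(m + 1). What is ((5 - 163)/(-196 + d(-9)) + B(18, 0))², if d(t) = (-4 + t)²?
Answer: 414736/729 ≈ 568.91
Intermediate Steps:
B(b, m) = b/(1 + m)
((5 - 163)/(-196 + d(-9)) + B(18, 0))² = ((5 - 163)/(-196 + (-4 - 9)²) + 18/(1 + 0))² = (-158/(-196 + (-13)²) + 18/1)² = (-158/(-196 + 169) + 18*1)² = (-158/(-27) + 18)² = (-158*(-1/27) + 18)² = (158/27 + 18)² = (644/27)² = 414736/729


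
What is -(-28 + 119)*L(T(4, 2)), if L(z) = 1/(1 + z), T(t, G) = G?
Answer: -91/3 ≈ -30.333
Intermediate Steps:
-(-28 + 119)*L(T(4, 2)) = -(-28 + 119)/(1 + 2) = -91/3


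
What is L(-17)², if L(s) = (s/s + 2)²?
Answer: 81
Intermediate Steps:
L(s) = 9 (L(s) = (1 + 2)² = 3² = 9)
L(-17)² = 9² = 81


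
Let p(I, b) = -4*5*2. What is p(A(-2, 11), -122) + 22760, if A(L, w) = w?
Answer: 22720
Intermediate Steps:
p(I, b) = -40 (p(I, b) = -20*2 = -40)
p(A(-2, 11), -122) + 22760 = -40 + 22760 = 22720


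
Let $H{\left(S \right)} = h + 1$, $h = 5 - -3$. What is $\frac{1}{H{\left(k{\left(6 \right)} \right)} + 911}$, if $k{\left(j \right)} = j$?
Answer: $\frac{1}{920} \approx 0.001087$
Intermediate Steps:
$h = 8$ ($h = 5 + 3 = 8$)
$H{\left(S \right)} = 9$ ($H{\left(S \right)} = 8 + 1 = 9$)
$\frac{1}{H{\left(k{\left(6 \right)} \right)} + 911} = \frac{1}{9 + 911} = \frac{1}{920}$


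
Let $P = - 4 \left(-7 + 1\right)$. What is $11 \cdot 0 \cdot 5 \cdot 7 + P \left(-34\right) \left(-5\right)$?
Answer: $4080$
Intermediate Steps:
$P = 24$ ($P = \left(-4\right) \left(-6\right) = 24$)
$11 \cdot 0 \cdot 5 \cdot 7 + P \left(-34\right) \left(-5\right) = 11 \cdot 0 \cdot 5 \cdot 7 + 24 \left(-34\right) \left(-5\right) = 11 \cdot 0 \cdot 7 - -4080 = 0 \cdot 7 + 4080 = 0 + 4080 = 4080$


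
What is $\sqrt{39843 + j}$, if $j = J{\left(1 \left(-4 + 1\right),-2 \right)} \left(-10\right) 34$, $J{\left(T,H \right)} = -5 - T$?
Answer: $7 \sqrt{827} \approx 201.3$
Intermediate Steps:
$j = 680$ ($j = \left(-5 - 1 \left(-4 + 1\right)\right) \left(-10\right) 34 = \left(-5 - 1 \left(-3\right)\right) \left(-10\right) 34 = \left(-5 - -3\right) \left(-10\right) 34 = \left(-5 + 3\right) \left(-10\right) 34 = \left(-2\right) \left(-10\right) 34 = 20 \cdot 34 = 680$)
$\sqrt{39843 + j} = \sqrt{39843 + 680} = \sqrt{40523} = 7 \sqrt{827}$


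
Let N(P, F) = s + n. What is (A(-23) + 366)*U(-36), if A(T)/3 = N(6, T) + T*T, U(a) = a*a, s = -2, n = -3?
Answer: 2511648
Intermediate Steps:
U(a) = a²
N(P, F) = -5 (N(P, F) = -2 - 3 = -5)
A(T) = -15 + 3*T² (A(T) = 3*(-5 + T*T) = 3*(-5 + T²) = -15 + 3*T²)
(A(-23) + 366)*U(-36) = ((-15 + 3*(-23)²) + 366)*(-36)² = ((-15 + 3*529) + 366)*1296 = ((-15 + 1587) + 366)*1296 = (1572 + 366)*1296 = 1938*1296 = 2511648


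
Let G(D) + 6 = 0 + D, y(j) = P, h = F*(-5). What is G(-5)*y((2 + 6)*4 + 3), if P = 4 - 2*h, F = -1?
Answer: 66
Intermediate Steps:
h = 5 (h = -1*(-5) = 5)
P = -6 (P = 4 - 2*5 = 4 - 10 = -6)
y(j) = -6
G(D) = -6 + D (G(D) = -6 + (0 + D) = -6 + D)
G(-5)*y((2 + 6)*4 + 3) = (-6 - 5)*(-6) = -11*(-6) = 66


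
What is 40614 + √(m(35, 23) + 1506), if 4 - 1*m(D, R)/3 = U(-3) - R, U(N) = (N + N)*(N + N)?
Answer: 40614 + √1479 ≈ 40652.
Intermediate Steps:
U(N) = 4*N² (U(N) = (2*N)*(2*N) = 4*N²)
m(D, R) = -96 + 3*R (m(D, R) = 12 - 3*(4*(-3)² - R) = 12 - 3*(4*9 - R) = 12 - 3*(36 - R) = 12 + (-108 + 3*R) = -96 + 3*R)
40614 + √(m(35, 23) + 1506) = 40614 + √((-96 + 3*23) + 1506) = 40614 + √((-96 + 69) + 1506) = 40614 + √(-27 + 1506) = 40614 + √1479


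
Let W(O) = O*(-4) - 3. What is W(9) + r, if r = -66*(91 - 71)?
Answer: -1359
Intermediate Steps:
W(O) = -3 - 4*O (W(O) = -4*O - 3 = -3 - 4*O)
r = -1320 (r = -66*20 = -1320)
W(9) + r = (-3 - 4*9) - 1320 = (-3 - 36) - 1320 = -39 - 1320 = -1359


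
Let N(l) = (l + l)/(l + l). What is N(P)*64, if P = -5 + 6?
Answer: 64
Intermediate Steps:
P = 1
N(l) = 1 (N(l) = (2*l)/((2*l)) = (2*l)*(1/(2*l)) = 1)
N(P)*64 = 1*64 = 64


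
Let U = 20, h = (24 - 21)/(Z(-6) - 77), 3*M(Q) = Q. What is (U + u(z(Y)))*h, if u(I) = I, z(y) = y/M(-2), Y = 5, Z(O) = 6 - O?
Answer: -15/26 ≈ -0.57692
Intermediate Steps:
M(Q) = Q/3
z(y) = -3*y/2 (z(y) = y/(((⅓)*(-2))) = y/(-⅔) = y*(-3/2) = -3*y/2)
h = -3/65 (h = (24 - 21)/((6 - 1*(-6)) - 77) = 3/((6 + 6) - 77) = 3/(12 - 77) = 3/(-65) = 3*(-1/65) = -3/65 ≈ -0.046154)
(U + u(z(Y)))*h = (20 - 3/2*5)*(-3/65) = (20 - 15/2)*(-3/65) = (25/2)*(-3/65) = -15/26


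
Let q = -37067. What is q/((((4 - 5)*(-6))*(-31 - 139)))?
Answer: 37067/1020 ≈ 36.340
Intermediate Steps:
q/((((4 - 5)*(-6))*(-31 - 139))) = -37067*(-1/(6*(-31 - 139)*(4 - 5))) = -37067/(-1*(-6)*(-170)) = -37067/(6*(-170)) = -37067/(-1020) = -37067*(-1/1020) = 37067/1020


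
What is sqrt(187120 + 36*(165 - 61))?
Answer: 4*sqrt(11929) ≈ 436.88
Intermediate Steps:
sqrt(187120 + 36*(165 - 61)) = sqrt(187120 + 36*104) = sqrt(187120 + 3744) = sqrt(190864) = 4*sqrt(11929)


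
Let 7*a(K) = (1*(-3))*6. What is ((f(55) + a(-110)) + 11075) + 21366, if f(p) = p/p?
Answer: 227076/7 ≈ 32439.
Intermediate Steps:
f(p) = 1
a(K) = -18/7 (a(K) = ((1*(-3))*6)/7 = (-3*6)/7 = (1/7)*(-18) = -18/7)
((f(55) + a(-110)) + 11075) + 21366 = ((1 - 18/7) + 11075) + 21366 = (-11/7 + 11075) + 21366 = 77514/7 + 21366 = 227076/7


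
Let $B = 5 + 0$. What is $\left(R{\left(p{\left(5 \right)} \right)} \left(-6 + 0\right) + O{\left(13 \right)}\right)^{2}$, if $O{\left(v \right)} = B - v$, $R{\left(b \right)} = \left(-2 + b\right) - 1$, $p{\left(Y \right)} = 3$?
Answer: $64$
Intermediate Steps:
$B = 5$
$R{\left(b \right)} = -3 + b$
$O{\left(v \right)} = 5 - v$
$\left(R{\left(p{\left(5 \right)} \right)} \left(-6 + 0\right) + O{\left(13 \right)}\right)^{2} = \left(\left(-3 + 3\right) \left(-6 + 0\right) + \left(5 - 13\right)\right)^{2} = \left(0 \left(-6\right) + \left(5 - 13\right)\right)^{2} = \left(0 - 8\right)^{2} = \left(-8\right)^{2} = 64$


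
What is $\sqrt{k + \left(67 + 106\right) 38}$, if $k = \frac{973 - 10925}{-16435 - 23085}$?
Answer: $\frac{\sqrt{10027213235}}{1235} \approx 81.082$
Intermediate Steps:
$k = \frac{311}{1235}$ ($k = - \frac{9952}{-39520} = \left(-9952\right) \left(- \frac{1}{39520}\right) = \frac{311}{1235} \approx 0.25182$)
$\sqrt{k + \left(67 + 106\right) 38} = \sqrt{\frac{311}{1235} + \left(67 + 106\right) 38} = \sqrt{\frac{311}{1235} + 173 \cdot 38} = \sqrt{\frac{311}{1235} + 6574} = \sqrt{\frac{8119201}{1235}} = \frac{\sqrt{10027213235}}{1235}$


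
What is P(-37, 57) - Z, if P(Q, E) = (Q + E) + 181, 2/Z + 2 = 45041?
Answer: 9052837/45039 ≈ 201.00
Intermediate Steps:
Z = 2/45039 (Z = 2/(-2 + 45041) = 2/45039 ≈ 4.4406e-5)
P(Q, E) = 181 + E + Q (P(Q, E) = (E + Q) + 181 = 181 + E + Q)
P(-37, 57) - Z = (181 + 57 - 37) - 1*2/45039 = 201 - 2/45039 = 9052837/45039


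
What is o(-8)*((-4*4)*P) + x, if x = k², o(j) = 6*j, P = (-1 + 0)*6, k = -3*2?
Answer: -4572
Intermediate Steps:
k = -6
P = -6 (P = -1*6 = -6)
x = 36 (x = (-6)² = 36)
o(-8)*((-4*4)*P) + x = (6*(-8))*(-4*4*(-6)) + 36 = -(-768)*(-6) + 36 = -48*96 + 36 = -4608 + 36 = -4572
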